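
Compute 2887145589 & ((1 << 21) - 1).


2887145589 & 2097151 = 1464437

1464437


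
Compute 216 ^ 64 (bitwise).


0b11011000 ^ 0b1000000 = 0b10011000 = 152

152


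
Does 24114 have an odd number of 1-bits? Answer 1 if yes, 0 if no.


0b101111000110010 has 8 ones => parity 0

0


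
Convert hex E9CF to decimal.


E9CF hex = 59855 decimal

59855


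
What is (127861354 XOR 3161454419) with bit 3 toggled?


Step 1: 127861354 ^ 3161454419 = 3153130809
Step 2: 3153130809 ^ (1 << 3) = 3153130809 ^ 8 = 3153130801

3153130801


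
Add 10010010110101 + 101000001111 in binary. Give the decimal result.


10010010110101 + 101000001111 = 10111011000100 = 11972

11972


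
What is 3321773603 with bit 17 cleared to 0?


3321773603 & ~(1 << 17) = 3321642531

3321642531


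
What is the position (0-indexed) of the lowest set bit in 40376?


0b1001110110111000. Lowest set bit at position 3

3


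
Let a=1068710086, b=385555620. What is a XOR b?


1068710086 ^ 385555620 = 692593762

692593762


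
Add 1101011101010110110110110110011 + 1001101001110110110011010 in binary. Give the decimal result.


1101011101010110110110110110011 + 1001101001110110110011010 = 1101100111000000101101101001101 = 1826642765

1826642765


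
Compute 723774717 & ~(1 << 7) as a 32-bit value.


723774717 & ~(1 << 7) = 723774589

723774589


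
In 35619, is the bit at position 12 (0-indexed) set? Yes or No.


0b1000101100100011, bit 12 = 0. No

No


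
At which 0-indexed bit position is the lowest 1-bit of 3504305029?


0b11010000110111110111001110000101. Lowest set bit at position 0

0


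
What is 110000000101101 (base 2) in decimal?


110000000101101 in decimal = 24621

24621


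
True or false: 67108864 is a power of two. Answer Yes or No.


0b100000000000000000000000000. Only one bit set => Yes

Yes


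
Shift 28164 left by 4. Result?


0b110111000000100 << 4 = 0b1101110000001000000 = 450624

450624


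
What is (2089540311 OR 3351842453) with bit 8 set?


Step 1: 2089540311 | 3351842453 = 4291550935
Step 2: 4291550935 | (1 << 8) = 4291550935 | 256 = 4291551191

4291551191


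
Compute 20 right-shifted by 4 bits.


0b10100 >> 4 = 0b1 = 1

1


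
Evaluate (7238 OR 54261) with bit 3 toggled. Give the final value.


Step 1: 7238 | 54261 = 57335
Step 2: 57335 ^ (1 << 3) = 57335 ^ 8 = 57343

57343


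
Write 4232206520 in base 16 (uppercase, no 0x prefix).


4232206520 = FC4258B8 hex

FC4258B8


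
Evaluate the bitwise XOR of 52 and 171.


0b110100 ^ 0b10101011 = 0b10011111 = 159

159


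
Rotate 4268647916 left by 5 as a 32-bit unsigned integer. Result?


Rotate 0b11111110011011100110010111101100 left by 5 (32-bit) = 0b11001101110011001011110110011111 = 3452747167

3452747167


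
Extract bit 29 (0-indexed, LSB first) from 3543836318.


0b11010011001110101010011010011110, position 29 = 0

0


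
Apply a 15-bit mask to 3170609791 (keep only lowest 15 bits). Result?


3170609791 & 32767 = 10879

10879


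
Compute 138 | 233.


0b10001010 | 0b11101001 = 0b11101011 = 235

235


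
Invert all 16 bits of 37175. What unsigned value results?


37175 ^ 65535 = 28360

28360


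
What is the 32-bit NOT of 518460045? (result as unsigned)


~0b11110111001110001001010001101 = 0b11100001000110001110110101110010 = 3776507250 (32-bit unsigned)

3776507250


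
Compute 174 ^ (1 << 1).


174 ^ (1 << 1) = 174 ^ 2 = 172

172


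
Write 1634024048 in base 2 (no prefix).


1634024048 = 1100001011001010011101001110000 in binary

1100001011001010011101001110000


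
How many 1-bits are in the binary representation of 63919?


0b1111100110101111 has 12 set bits

12


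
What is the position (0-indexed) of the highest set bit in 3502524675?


0b11010000110001000100100100000011. Highest set bit at position 31

31


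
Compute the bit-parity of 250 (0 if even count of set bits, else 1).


0b11111010 has 6 ones => parity 0

0


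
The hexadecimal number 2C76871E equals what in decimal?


2C76871E hex = 745965342 decimal

745965342


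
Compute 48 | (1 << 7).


48 | (1 << 7) = 48 | 128 = 176

176


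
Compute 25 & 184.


0b11001 & 0b10111000 = 0b11000 = 24

24


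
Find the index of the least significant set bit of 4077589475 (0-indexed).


0b11110011000010110001001111100011. Lowest set bit at position 0

0


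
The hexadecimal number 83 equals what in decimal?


83 hex = 131 decimal

131


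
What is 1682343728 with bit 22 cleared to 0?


1682343728 & ~(1 << 22) = 1678149424

1678149424


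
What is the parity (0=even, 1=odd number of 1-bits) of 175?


0b10101111 has 6 ones => parity 0

0


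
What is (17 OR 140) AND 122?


Step 1: 17 | 140 = 157
Step 2: 157 & 122 = 24

24


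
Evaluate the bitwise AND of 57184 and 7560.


0b1101111101100000 & 0b1110110001000 = 0b1110100000000 = 7424

7424


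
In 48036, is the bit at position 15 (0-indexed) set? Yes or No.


0b1011101110100100, bit 15 = 1. Yes

Yes


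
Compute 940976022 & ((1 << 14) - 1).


940976022 & 16383 = 10134

10134


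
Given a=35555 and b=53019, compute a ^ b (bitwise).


35555 ^ 53019 = 17912

17912


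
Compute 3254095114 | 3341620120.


0b11000001111101011000110100001010 | 0b11000111001011010001001110011000 = 0b11000111111111011001111110011010 = 3355287450

3355287450


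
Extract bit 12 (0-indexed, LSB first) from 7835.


0b1111010011011, position 12 = 1

1


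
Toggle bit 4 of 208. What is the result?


208 ^ (1 << 4) = 208 ^ 16 = 192

192


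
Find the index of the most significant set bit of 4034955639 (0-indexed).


0b11110000100000001000100101110111. Highest set bit at position 31

31


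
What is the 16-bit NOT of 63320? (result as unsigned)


~0b1111011101011000 = 0b100010100111 = 2215 (16-bit unsigned)

2215


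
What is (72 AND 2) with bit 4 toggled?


Step 1: 72 & 2 = 0
Step 2: 0 ^ (1 << 4) = 0 ^ 16 = 16

16


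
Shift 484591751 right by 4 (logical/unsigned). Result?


0b11100111000100100100010000111 >> 4 = 0b1110011100010010010001000 = 30286984

30286984


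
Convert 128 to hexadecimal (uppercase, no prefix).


128 = 80 hex

80


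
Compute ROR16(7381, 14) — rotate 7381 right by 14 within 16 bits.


Rotate 0b1110011010101 right by 14 (16-bit) = 0b111001101010100 = 29524

29524


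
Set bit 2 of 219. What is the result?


219 | (1 << 2) = 219 | 4 = 223

223


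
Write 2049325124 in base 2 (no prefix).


2049325124 = 1111010001001100011100001000100 in binary

1111010001001100011100001000100


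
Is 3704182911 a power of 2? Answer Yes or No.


0b11011100110010010101100001111111. Multiple bits set => No

No


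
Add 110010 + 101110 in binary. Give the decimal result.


110010 + 101110 = 1100000 = 96

96


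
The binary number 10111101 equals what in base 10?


10111101 in decimal = 189

189


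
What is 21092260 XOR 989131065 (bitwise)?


0b1010000011101011110100100 ^ 0b111010111101001111000100111001 = 0b111011101101010010011010011101 = 1001727645

1001727645


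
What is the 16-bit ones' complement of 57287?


57287 ^ 65535 = 8248

8248


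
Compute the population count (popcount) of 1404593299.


0b1010011101110000110010010010011 has 15 set bits

15


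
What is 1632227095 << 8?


0b1100001010010011100111100010111 << 8 = 0b110000101001001110011110001011100000000 = 417850136320

417850136320


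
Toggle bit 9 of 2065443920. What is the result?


2065443920 ^ (1 << 9) = 2065443920 ^ 512 = 2065444432

2065444432


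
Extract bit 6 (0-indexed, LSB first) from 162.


0b10100010, position 6 = 0

0


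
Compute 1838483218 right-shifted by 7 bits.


0b1101101100101010000011100010010 >> 7 = 0b110110110010101000001110 = 14363150

14363150


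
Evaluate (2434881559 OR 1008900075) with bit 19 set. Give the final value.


Step 1: 2434881559 | 1008900075 = 3173244927
Step 2: 3173244927 | (1 << 19) = 3173244927 | 524288 = 3173769215

3173769215


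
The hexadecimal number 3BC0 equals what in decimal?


3BC0 hex = 15296 decimal

15296


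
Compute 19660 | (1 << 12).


19660 | (1 << 12) = 19660 | 4096 = 23756

23756


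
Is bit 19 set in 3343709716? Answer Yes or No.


0b11000111010011001111011000010100, bit 19 = 1. Yes

Yes


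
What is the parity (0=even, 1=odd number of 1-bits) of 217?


0b11011001 has 5 ones => parity 1

1


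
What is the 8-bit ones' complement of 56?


56 ^ 255 = 199

199


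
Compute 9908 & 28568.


0b10011010110100 & 0b110111110011000 = 0b10011010010000 = 9872

9872


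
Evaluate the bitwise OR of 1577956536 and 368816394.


0b1011110000011011011010010111000 | 0b10101111110111011000100001010 = 0b1011111111111111011010110111010 = 1610593722

1610593722


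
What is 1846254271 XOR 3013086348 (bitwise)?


0b1101110000010111001101010111111 ^ 0b10110011100110000000110010001100 = 0b11011101100100111001011000110011 = 3717436979

3717436979


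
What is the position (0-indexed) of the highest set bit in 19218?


0b100101100010010. Highest set bit at position 14

14


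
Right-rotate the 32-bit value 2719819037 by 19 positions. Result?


Rotate 0b10100010000111010010010100011101 right by 19 (32-bit) = 0b10100100101000111011010001000011 = 2762191939

2762191939


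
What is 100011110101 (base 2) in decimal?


100011110101 in decimal = 2293

2293


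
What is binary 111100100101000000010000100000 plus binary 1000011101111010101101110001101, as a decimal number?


111100100101000000010000100000 + 1000011101111010101101110001101 = 10000000010100010101111110101101 = 2152816557

2152816557


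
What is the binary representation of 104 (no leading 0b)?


104 = 1101000 in binary

1101000


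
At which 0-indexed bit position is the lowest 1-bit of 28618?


0b110111111001010. Lowest set bit at position 1

1


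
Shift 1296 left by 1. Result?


0b10100010000 << 1 = 0b101000100000 = 2592

2592


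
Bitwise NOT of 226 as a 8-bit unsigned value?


~0b11100010 = 0b11101 = 29 (8-bit unsigned)

29


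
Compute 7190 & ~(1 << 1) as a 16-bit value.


7190 & ~(1 << 1) = 7188

7188


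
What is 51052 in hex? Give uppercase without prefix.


51052 = C76C hex

C76C


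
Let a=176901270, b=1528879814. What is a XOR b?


176901270 ^ 1528879814 = 1370199632

1370199632


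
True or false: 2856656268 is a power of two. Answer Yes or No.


0b10101010010001010001110110001100. Multiple bits set => No

No


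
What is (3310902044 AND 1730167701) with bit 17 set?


Step 1: 3310902044 & 1730167701 = 1157645076
Step 2: 1157645076 | (1 << 17) = 1157645076 | 131072 = 1157776148

1157776148


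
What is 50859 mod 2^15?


50859 & 32767 = 18091

18091


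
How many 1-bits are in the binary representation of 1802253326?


0b1101011011011000011010000001110 has 15 set bits

15


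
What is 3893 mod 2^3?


3893 & 7 = 5

5


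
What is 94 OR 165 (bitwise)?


0b1011110 | 0b10100101 = 0b11111111 = 255

255


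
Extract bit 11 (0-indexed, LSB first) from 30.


0b11110, position 11 = 0

0


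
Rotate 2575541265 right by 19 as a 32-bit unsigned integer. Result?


Rotate 0b10011001100000111010010000010001 right by 19 (32-bit) = 0b1110100100000100011001100110000 = 1954689840

1954689840


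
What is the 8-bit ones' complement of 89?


89 ^ 255 = 166

166


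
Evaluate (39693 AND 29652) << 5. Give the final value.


Step 1: 39693 & 29652 = 4868
Step 2: 4868 << 5 = 155776

155776


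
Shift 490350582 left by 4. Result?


0b11101001110100010011111110110 << 4 = 0b111010011101000100111111101100000 = 7845609312

7845609312


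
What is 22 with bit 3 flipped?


22 ^ (1 << 3) = 22 ^ 8 = 30

30


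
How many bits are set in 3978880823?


0b11101101001010001110011100110111 has 19 set bits

19


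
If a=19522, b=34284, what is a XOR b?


19522 ^ 34284 = 51630

51630


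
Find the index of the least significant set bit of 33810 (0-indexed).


0b1000010000010010. Lowest set bit at position 1

1


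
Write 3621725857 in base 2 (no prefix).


3621725857 = 11010111110111110010011010100001 in binary

11010111110111110010011010100001


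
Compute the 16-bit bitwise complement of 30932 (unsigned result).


~0b111100011010100 = 0b1000011100101011 = 34603 (16-bit unsigned)

34603


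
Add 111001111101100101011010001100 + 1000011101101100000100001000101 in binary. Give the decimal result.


111001111101100101011010001100 + 1000011101101100000100001000101 = 1111101101011000101111011010001 = 2108448465

2108448465


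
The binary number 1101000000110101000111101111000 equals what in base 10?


1101000000110101000111101111000 in decimal = 1746571128

1746571128


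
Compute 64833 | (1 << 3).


64833 | (1 << 3) = 64833 | 8 = 64841

64841


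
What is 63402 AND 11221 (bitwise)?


0b1111011110101010 & 0b10101111010101 = 0b10001110000000 = 9088

9088


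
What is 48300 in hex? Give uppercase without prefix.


48300 = BCAC hex

BCAC


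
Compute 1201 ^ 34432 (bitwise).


0b10010110001 ^ 0b1000011010000000 = 0b1000001000110001 = 33329

33329


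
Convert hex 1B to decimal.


1B hex = 27 decimal

27


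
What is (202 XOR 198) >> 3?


Step 1: 202 ^ 198 = 12
Step 2: 12 >> 3 = 1

1


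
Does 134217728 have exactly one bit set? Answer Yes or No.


0b1000000000000000000000000000. Only one bit set => Yes

Yes


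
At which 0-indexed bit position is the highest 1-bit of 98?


0b1100010. Highest set bit at position 6

6


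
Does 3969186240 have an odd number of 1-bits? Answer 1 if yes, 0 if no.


0b11101100100101001111100111000000 has 16 ones => parity 0

0


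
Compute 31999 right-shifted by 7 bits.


0b111110011111111 >> 7 = 0b11111001 = 249

249


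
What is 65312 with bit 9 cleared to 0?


65312 & ~(1 << 9) = 64800

64800


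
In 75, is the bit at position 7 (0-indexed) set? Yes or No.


0b1001011, bit 7 = 0. No

No


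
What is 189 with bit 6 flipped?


189 ^ (1 << 6) = 189 ^ 64 = 253

253


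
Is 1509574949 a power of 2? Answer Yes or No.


0b1011001111110100100100100100101. Multiple bits set => No

No


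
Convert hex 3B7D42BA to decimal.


3B7D42BA hex = 998064826 decimal

998064826


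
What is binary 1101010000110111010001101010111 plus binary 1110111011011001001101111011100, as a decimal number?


1101010000110111010001101010111 + 1110111011011001001101111011100 = 11100001100010000011111100110011 = 3783802675

3783802675


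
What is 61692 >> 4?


0b1111000011111100 >> 4 = 0b111100001111 = 3855

3855


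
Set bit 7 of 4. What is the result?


4 | (1 << 7) = 4 | 128 = 132

132


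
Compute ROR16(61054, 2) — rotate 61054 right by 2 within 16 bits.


Rotate 0b1110111001111110 right by 2 (16-bit) = 0b1011101110011111 = 48031

48031


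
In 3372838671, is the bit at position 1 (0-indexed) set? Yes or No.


0b11001001000010010110111100001111, bit 1 = 1. Yes

Yes


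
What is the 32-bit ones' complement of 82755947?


82755947 ^ 4294967295 = 4212211348

4212211348


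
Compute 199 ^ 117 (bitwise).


0b11000111 ^ 0b1110101 = 0b10110010 = 178

178


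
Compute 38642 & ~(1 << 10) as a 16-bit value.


38642 & ~(1 << 10) = 37618

37618


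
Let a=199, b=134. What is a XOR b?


199 ^ 134 = 65

65


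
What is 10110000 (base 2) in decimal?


10110000 in decimal = 176

176


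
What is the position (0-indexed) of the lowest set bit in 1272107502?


0b1001011110100101101000111101110. Lowest set bit at position 1

1


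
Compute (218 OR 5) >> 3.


Step 1: 218 | 5 = 223
Step 2: 223 >> 3 = 27

27


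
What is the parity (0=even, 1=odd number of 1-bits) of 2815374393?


0b10100111110011110011010000111001 has 18 ones => parity 0

0


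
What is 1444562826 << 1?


0b1010110000110100100011110001010 << 1 = 0b10101100001101001000111100010100 = 2889125652

2889125652


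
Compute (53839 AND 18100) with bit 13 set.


Step 1: 53839 & 18100 = 16900
Step 2: 16900 | (1 << 13) = 16900 | 8192 = 25092

25092


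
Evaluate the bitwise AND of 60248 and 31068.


0b1110101101011000 & 0b111100101011100 = 0b110100101011000 = 26968

26968


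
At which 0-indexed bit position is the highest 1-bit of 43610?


0b1010101001011010. Highest set bit at position 15

15


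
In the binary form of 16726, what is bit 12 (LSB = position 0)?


0b100000101010110, position 12 = 0

0


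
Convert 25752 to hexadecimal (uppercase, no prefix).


25752 = 6498 hex

6498


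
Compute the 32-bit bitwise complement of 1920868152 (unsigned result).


~0b1110010011111100001111100111000 = 0b10001101100000011110000011000111 = 2374099143 (32-bit unsigned)

2374099143


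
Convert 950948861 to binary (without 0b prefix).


950948861 = 111000101011100101001111111101 in binary

111000101011100101001111111101


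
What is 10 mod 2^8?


10 & 255 = 10

10


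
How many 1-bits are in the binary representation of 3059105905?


0b10110110010101100100000001110001 has 14 set bits

14


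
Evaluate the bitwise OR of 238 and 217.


0b11101110 | 0b11011001 = 0b11111111 = 255

255


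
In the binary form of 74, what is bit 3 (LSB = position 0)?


0b1001010, position 3 = 1

1


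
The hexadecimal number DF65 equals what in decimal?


DF65 hex = 57189 decimal

57189


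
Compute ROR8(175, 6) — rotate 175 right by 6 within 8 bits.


Rotate 0b10101111 right by 6 (8-bit) = 0b10111110 = 190

190


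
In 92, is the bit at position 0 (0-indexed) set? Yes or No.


0b1011100, bit 0 = 0. No

No


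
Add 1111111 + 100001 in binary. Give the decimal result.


1111111 + 100001 = 10100000 = 160

160


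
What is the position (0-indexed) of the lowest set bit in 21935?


0b101010110101111. Lowest set bit at position 0

0


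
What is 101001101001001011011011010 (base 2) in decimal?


101001101001001011011011010 in decimal = 87332570

87332570


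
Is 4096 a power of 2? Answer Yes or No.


0b1000000000000. Only one bit set => Yes

Yes


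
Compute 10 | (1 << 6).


10 | (1 << 6) = 10 | 64 = 74

74


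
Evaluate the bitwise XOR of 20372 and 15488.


0b100111110010100 ^ 0b11110010000000 = 0b111001100010100 = 29460

29460


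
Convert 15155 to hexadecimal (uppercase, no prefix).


15155 = 3B33 hex

3B33


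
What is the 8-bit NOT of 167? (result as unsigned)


~0b10100111 = 0b1011000 = 88 (8-bit unsigned)

88


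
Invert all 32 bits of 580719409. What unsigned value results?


580719409 ^ 4294967295 = 3714247886

3714247886


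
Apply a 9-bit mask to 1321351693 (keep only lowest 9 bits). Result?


1321351693 & 511 = 13

13


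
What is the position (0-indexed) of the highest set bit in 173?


0b10101101. Highest set bit at position 7

7


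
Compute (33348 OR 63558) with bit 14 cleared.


Step 1: 33348 | 63558 = 64070
Step 2: 64070 & ~(1 << 14) = 47686

47686


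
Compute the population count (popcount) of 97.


0b1100001 has 3 set bits

3


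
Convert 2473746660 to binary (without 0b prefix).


2473746660 = 10010011011100100110000011100100 in binary

10010011011100100110000011100100


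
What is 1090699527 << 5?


0b1000001000000101100000100000111 << 5 = 0b100000100000010110000010000011100000 = 34902384864

34902384864


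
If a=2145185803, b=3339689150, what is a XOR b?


2145185803 ^ 3339689150 = 3100863669

3100863669


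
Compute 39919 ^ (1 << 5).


39919 ^ (1 << 5) = 39919 ^ 32 = 39887

39887


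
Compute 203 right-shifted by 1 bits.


0b11001011 >> 1 = 0b1100101 = 101

101


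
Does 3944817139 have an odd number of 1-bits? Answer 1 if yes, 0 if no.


0b11101011001000010010000111110011 has 16 ones => parity 0

0


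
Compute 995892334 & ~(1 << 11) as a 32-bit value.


995892334 & ~(1 << 11) = 995890286

995890286


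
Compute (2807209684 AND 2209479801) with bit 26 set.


Step 1: 2807209684 & 2209479801 = 2198903888
Step 2: 2198903888 | (1 << 26) = 2198903888 | 67108864 = 2266012752

2266012752


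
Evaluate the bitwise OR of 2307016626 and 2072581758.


0b10001001100000100100011110110010 | 0b1111011100010010001011001111110 = 0b11111011100010110101011111111110 = 4220213246

4220213246


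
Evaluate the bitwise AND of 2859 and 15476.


0b101100101011 & 0b11110001110100 = 0b100000100000 = 2080

2080


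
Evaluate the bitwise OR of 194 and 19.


0b11000010 | 0b10011 = 0b11010011 = 211

211


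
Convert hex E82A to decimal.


E82A hex = 59434 decimal

59434


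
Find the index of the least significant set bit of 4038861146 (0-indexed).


0b11110000101111000010000101011010. Lowest set bit at position 1

1


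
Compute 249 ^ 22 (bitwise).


0b11111001 ^ 0b10110 = 0b11101111 = 239

239


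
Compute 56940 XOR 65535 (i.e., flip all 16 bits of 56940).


56940 ^ 65535 = 8595

8595


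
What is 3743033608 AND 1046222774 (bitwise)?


0b11011111000110100010100100001000 & 0b111110010111000001011110110110 = 0b11110000110000000000100000000 = 504889600

504889600


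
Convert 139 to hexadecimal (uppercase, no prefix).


139 = 8B hex

8B


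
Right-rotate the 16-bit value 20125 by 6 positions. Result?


Rotate 0b100111010011101 right by 6 (16-bit) = 0b111010100111010 = 30010

30010


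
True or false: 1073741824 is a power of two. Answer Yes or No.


0b1000000000000000000000000000000. Only one bit set => Yes

Yes


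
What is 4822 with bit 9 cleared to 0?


4822 & ~(1 << 9) = 4310

4310


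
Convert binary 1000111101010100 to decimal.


1000111101010100 in decimal = 36692

36692


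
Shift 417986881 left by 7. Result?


0b11000111010011111100101000001 << 7 = 0b110001110100111111001010000010000000 = 53502320768

53502320768


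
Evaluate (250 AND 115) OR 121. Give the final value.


Step 1: 250 & 115 = 114
Step 2: 114 | 121 = 123

123


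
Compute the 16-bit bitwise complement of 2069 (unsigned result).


~0b100000010101 = 0b1111011111101010 = 63466 (16-bit unsigned)

63466


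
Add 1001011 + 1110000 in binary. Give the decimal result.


1001011 + 1110000 = 10111011 = 187

187


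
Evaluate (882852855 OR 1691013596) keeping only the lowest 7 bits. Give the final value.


Step 1: 882852855 | 1691013596 = 1960825855
Step 2: 1960825855 & 127 = 127

127


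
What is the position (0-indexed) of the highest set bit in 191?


0b10111111. Highest set bit at position 7

7


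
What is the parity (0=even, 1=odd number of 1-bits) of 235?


0b11101011 has 6 ones => parity 0

0


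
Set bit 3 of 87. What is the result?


87 | (1 << 3) = 87 | 8 = 95

95


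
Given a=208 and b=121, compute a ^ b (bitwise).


208 ^ 121 = 169

169


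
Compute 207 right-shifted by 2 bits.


0b11001111 >> 2 = 0b110011 = 51

51


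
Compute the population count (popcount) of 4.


0b100 has 1 set bits

1


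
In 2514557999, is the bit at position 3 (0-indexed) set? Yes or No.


0b10010101111000010001110000101111, bit 3 = 1. Yes

Yes


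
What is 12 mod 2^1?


12 & 1 = 0

0


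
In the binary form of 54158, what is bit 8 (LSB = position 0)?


0b1101001110001110, position 8 = 1

1


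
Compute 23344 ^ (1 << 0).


23344 ^ (1 << 0) = 23344 ^ 1 = 23345

23345


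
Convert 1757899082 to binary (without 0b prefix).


1757899082 = 1101000110001110110100101001010 in binary

1101000110001110110100101001010


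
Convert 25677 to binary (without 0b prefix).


25677 = 110010001001101 in binary

110010001001101


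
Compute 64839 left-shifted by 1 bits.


0b1111110101000111 << 1 = 0b11111101010001110 = 129678

129678


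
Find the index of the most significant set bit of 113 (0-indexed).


0b1110001. Highest set bit at position 6

6


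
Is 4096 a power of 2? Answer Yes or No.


0b1000000000000. Only one bit set => Yes

Yes


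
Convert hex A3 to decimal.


A3 hex = 163 decimal

163


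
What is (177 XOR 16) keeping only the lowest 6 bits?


Step 1: 177 ^ 16 = 161
Step 2: 161 & 63 = 33

33


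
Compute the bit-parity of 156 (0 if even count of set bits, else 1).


0b10011100 has 4 ones => parity 0

0


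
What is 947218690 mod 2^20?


947218690 & 1048575 = 354562

354562


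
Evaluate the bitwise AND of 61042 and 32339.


0b1110111001110010 & 0b111111001010011 = 0b110111001010010 = 28242

28242


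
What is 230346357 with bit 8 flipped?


230346357 ^ (1 << 8) = 230346357 ^ 256 = 230346613

230346613


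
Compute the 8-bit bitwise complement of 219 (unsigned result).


~0b11011011 = 0b100100 = 36 (8-bit unsigned)

36


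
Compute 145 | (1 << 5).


145 | (1 << 5) = 145 | 32 = 177

177


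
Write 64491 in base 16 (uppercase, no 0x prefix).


64491 = FBEB hex

FBEB


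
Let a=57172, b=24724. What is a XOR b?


57172 ^ 24724 = 49088

49088


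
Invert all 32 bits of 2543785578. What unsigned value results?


2543785578 ^ 4294967295 = 1751181717

1751181717


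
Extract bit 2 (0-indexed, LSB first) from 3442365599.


0b11001101001011100101010010011111, position 2 = 1

1


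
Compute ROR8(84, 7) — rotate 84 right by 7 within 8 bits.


Rotate 0b1010100 right by 7 (8-bit) = 0b10101000 = 168

168


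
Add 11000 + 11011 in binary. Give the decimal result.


11000 + 11011 = 110011 = 51

51


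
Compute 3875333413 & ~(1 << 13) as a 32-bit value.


3875333413 & ~(1 << 13) = 3875325221

3875325221


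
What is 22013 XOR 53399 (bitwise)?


0b101010111111101 ^ 0b1101000010010111 = 0b1000010101101010 = 34154

34154


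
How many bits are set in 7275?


0b1110001101011 has 8 set bits

8


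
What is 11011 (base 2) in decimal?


11011 in decimal = 27

27


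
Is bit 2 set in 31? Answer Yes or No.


0b11111, bit 2 = 1. Yes

Yes


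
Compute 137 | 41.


0b10001001 | 0b101001 = 0b10101001 = 169

169


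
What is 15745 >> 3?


0b11110110000001 >> 3 = 0b11110110000 = 1968

1968


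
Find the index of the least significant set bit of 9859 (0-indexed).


0b10011010000011. Lowest set bit at position 0

0


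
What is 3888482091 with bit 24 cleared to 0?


3888482091 & ~(1 << 24) = 3871704875

3871704875


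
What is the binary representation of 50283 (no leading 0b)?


50283 = 1100010001101011 in binary

1100010001101011


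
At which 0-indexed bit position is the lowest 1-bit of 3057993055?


0b10110110010001010100010101011111. Lowest set bit at position 0

0


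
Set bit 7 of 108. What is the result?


108 | (1 << 7) = 108 | 128 = 236

236


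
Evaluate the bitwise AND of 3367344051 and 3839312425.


0b11001000101101011001011110110011 & 0b11100100110101110100001000101001 = 0b11000000100101010000001000100001 = 3230990881

3230990881


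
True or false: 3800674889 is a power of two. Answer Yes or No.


0b11100010100010011011001001001001. Multiple bits set => No

No


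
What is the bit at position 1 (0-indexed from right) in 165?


0b10100101, position 1 = 0

0


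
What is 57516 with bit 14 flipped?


57516 ^ (1 << 14) = 57516 ^ 16384 = 41132

41132


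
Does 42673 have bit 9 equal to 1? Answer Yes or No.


0b1010011010110001, bit 9 = 1. Yes

Yes


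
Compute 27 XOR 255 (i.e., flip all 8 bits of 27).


27 ^ 255 = 228

228


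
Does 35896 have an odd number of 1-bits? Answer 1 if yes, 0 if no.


0b1000110000111000 has 6 ones => parity 0

0


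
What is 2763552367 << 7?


0b10100100101110000111011001101111 << 7 = 0b101001001011100001110110011011110000000 = 353734702976

353734702976


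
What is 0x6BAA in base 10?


6BAA hex = 27562 decimal

27562


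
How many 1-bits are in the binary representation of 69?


0b1000101 has 3 set bits

3


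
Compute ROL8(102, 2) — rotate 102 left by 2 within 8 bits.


Rotate 0b1100110 left by 2 (8-bit) = 0b10011001 = 153

153


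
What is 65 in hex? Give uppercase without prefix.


65 = 41 hex

41


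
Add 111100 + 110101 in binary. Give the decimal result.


111100 + 110101 = 1110001 = 113

113


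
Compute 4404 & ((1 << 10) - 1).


4404 & 1023 = 308

308


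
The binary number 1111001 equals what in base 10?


1111001 in decimal = 121

121


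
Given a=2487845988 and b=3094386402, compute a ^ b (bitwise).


2487845988 ^ 3094386402 = 741937798

741937798


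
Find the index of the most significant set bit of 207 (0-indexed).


0b11001111. Highest set bit at position 7

7


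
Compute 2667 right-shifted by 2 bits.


0b101001101011 >> 2 = 0b1010011010 = 666

666


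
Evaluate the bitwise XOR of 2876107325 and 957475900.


0b10101011011011011110101000111101 ^ 0b111001000100011110110000111100 = 0b10010010011111000000011000000001 = 2457601537

2457601537


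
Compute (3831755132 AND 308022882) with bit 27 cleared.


Step 1: 3831755132 & 308022882 = 4194400
Step 2: 4194400 & ~(1 << 27) = 4194400

4194400


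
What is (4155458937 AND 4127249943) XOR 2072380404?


Step 1: 4155458937 & 4127249943 = 4127212561
Step 2: 4127212561 ^ 2072380404 = 2374387685

2374387685


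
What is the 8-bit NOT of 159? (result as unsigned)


~0b10011111 = 0b1100000 = 96 (8-bit unsigned)

96


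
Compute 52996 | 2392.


0b1100111100000100 | 0b100101011000 = 0b1100111101011100 = 53084

53084


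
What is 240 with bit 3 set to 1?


240 | (1 << 3) = 240 | 8 = 248

248


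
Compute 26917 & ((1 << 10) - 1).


26917 & 1023 = 293

293


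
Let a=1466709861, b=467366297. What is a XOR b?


1466709861 ^ 467366297 = 1287079676

1287079676


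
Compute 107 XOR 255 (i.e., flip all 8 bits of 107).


107 ^ 255 = 148

148


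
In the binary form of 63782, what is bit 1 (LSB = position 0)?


0b1111100100100110, position 1 = 1

1


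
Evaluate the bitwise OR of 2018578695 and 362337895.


0b1111000010100010001000100000111 | 0b10101100110001101011001100111 = 0b1111101110110011101011101100111 = 2111428455

2111428455


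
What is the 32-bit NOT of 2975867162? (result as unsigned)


~0b10110001011000000010000100011010 = 0b1001110100111111101111011100101 = 1319100133 (32-bit unsigned)

1319100133


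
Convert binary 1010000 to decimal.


1010000 in decimal = 80

80


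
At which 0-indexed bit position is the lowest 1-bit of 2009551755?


0b1110111110001110101001110001011. Lowest set bit at position 0

0


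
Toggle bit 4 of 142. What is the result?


142 ^ (1 << 4) = 142 ^ 16 = 158

158


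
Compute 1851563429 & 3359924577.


0b1101110010111001001110110100101 & 0b11001000010001000110000101100001 = 0b1001000010001000000000100100001 = 1212416289

1212416289


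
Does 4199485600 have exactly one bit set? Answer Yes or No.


0b11111010010011110001000010100000. Multiple bits set => No

No


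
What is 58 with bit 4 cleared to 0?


58 & ~(1 << 4) = 42

42


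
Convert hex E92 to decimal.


E92 hex = 3730 decimal

3730


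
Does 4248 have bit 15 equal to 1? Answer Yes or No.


0b1000010011000, bit 15 = 0. No

No


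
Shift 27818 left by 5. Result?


0b110110010101010 << 5 = 0b11011001010101000000 = 890176

890176


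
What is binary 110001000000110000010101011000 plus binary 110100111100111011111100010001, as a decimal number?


110001000000110000010101011000 + 110100111100111011111100010001 = 1100101111101101100010001101001 = 1710670953

1710670953


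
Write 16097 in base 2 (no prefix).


16097 = 11111011100001 in binary

11111011100001


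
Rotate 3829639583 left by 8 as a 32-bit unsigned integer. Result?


Rotate 0b11100100010000111010100110011111 left by 8 (32-bit) = 0b1000011101010011001111111100100 = 1135189988

1135189988


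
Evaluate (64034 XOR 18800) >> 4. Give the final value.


Step 1: 64034 ^ 18800 = 45906
Step 2: 45906 >> 4 = 2869

2869


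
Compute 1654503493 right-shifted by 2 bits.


0b1100010100111011011100001000101 >> 2 = 0b11000101001110110111000010001 = 413625873

413625873


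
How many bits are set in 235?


0b11101011 has 6 set bits

6


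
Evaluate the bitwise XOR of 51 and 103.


0b110011 ^ 0b1100111 = 0b1010100 = 84

84


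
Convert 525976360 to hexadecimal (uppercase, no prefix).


525976360 = 1F59C328 hex

1F59C328


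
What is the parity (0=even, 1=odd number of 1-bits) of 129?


0b10000001 has 2 ones => parity 0

0


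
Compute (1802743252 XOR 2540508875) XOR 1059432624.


Step 1: 1802743252 ^ 2540508875 = 4229872415
Step 2: 4229872415 ^ 1059432624 = 3275428783

3275428783


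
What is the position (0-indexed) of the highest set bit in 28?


0b11100. Highest set bit at position 4

4


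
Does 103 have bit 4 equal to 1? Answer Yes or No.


0b1100111, bit 4 = 0. No

No


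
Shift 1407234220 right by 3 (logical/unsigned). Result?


0b1010011111000001011000010101100 >> 3 = 0b1010011111000001011000010101 = 175904277

175904277


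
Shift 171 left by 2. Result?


0b10101011 << 2 = 0b1010101100 = 684

684


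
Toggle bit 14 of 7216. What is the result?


7216 ^ (1 << 14) = 7216 ^ 16384 = 23600

23600


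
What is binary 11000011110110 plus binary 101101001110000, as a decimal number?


11000011110110 + 101101001110000 = 1000101101100110 = 35686

35686


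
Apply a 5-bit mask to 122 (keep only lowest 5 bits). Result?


122 & 31 = 26

26


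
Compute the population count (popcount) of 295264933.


0b10001100110010110001010100101 has 13 set bits

13


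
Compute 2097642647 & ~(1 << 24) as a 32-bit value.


2097642647 & ~(1 << 24) = 2080865431

2080865431


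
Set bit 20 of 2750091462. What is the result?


2750091462 | (1 << 20) = 2750091462 | 1048576 = 2751140038

2751140038


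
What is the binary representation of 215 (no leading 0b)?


215 = 11010111 in binary

11010111


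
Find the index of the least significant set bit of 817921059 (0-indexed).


0b110000110000000111110000100011. Lowest set bit at position 0

0


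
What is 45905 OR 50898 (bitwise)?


0b1011001101010001 | 0b1100011011010010 = 0b1111011111010011 = 63443

63443


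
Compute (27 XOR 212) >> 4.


Step 1: 27 ^ 212 = 207
Step 2: 207 >> 4 = 12

12


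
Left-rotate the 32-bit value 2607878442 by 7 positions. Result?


Rotate 0b10011011011100010001000100101010 left by 7 (32-bit) = 0b10111000100010001001010101001101 = 3095958861

3095958861


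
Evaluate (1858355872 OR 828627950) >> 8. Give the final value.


Step 1: 1858355872 | 828627950 = 2145901550
Step 2: 2145901550 >> 8 = 8382427

8382427


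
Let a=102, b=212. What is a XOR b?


102 ^ 212 = 178

178


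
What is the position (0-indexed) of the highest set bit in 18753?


0b100100101000001. Highest set bit at position 14

14


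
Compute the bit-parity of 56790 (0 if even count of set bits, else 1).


0b1101110111010110 has 11 ones => parity 1

1


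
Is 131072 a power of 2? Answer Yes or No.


0b100000000000000000. Only one bit set => Yes

Yes


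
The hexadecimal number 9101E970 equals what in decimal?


9101E970 hex = 2432821616 decimal

2432821616


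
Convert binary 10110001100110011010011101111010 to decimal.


10110001100110011010011101111010 in decimal = 2979637114

2979637114


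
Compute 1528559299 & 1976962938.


0b1011011000110111111011011000011 & 0b1110101110101100000111101111010 = 0b1010001000100100000011001000010 = 1360135746

1360135746


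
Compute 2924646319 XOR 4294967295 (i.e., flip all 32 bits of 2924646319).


2924646319 ^ 4294967295 = 1370320976

1370320976


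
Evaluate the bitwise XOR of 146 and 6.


0b10010010 ^ 0b110 = 0b10010100 = 148

148


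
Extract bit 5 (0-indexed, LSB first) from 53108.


0b1100111101110100, position 5 = 1

1


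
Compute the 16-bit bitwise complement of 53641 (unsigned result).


~0b1101000110001001 = 0b10111001110110 = 11894 (16-bit unsigned)

11894


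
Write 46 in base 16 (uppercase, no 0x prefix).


46 = 2E hex

2E


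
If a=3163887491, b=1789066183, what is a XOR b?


3163887491 ^ 1789066183 = 3593989188

3593989188


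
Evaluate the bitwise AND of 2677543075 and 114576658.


0b10011111100110000001000010100011 & 0b110110101000100110100010010 = 0b110100100000000000000000010 = 110100482

110100482


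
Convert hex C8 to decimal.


C8 hex = 200 decimal

200


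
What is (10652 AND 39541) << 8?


Step 1: 10652 & 39541 = 2068
Step 2: 2068 << 8 = 529408

529408


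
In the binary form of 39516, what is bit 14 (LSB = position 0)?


0b1001101001011100, position 14 = 0

0


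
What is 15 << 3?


0b1111 << 3 = 0b1111000 = 120

120


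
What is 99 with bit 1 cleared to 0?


99 & ~(1 << 1) = 97

97


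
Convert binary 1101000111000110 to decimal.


1101000111000110 in decimal = 53702

53702


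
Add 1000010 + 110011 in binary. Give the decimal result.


1000010 + 110011 = 1110101 = 117

117


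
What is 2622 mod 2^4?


2622 & 15 = 14

14


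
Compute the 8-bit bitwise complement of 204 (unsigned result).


~0b11001100 = 0b110011 = 51 (8-bit unsigned)

51


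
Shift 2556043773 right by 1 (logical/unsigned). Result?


0b10011000010110100010000111111101 >> 1 = 0b1001100001011010001000011111110 = 1278021886

1278021886


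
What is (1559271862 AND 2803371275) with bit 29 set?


Step 1: 1559271862 & 2803371275 = 68159746
Step 2: 68159746 | (1 << 29) = 68159746 | 536870912 = 605030658

605030658


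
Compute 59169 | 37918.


0b1110011100100001 | 0b1001010000011110 = 0b1111011100111111 = 63295

63295


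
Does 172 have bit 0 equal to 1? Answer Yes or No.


0b10101100, bit 0 = 0. No

No


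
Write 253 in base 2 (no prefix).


253 = 11111101 in binary

11111101


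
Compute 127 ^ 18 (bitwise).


0b1111111 ^ 0b10010 = 0b1101101 = 109

109


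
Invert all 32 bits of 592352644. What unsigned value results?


592352644 ^ 4294967295 = 3702614651

3702614651


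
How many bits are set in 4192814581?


0b11111001111010010100010111110101 has 20 set bits

20


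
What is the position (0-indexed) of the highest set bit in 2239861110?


0b10000101100000011001000101110110. Highest set bit at position 31

31


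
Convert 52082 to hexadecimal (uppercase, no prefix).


52082 = CB72 hex

CB72


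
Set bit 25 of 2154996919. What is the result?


2154996919 | (1 << 25) = 2154996919 | 33554432 = 2188551351

2188551351


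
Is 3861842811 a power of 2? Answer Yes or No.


0b11100110001011110000101101111011. Multiple bits set => No

No
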